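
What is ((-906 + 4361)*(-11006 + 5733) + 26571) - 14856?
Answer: -18206500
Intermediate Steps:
((-906 + 4361)*(-11006 + 5733) + 26571) - 14856 = (3455*(-5273) + 26571) - 14856 = (-18218215 + 26571) - 14856 = -18191644 - 14856 = -18206500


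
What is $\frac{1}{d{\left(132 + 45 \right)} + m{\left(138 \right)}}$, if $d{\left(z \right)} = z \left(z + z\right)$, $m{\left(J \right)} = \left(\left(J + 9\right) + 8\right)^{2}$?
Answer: $\frac{1}{86683} \approx 1.1536 \cdot 10^{-5}$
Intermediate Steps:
$m{\left(J \right)} = \left(17 + J\right)^{2}$ ($m{\left(J \right)} = \left(\left(9 + J\right) + 8\right)^{2} = \left(17 + J\right)^{2}$)
$d{\left(z \right)} = 2 z^{2}$ ($d{\left(z \right)} = z 2 z = 2 z^{2}$)
$\frac{1}{d{\left(132 + 45 \right)} + m{\left(138 \right)}} = \frac{1}{2 \left(132 + 45\right)^{2} + \left(17 + 138\right)^{2}} = \frac{1}{2 \cdot 177^{2} + 155^{2}} = \frac{1}{2 \cdot 31329 + 24025} = \frac{1}{62658 + 24025} = \frac{1}{86683}$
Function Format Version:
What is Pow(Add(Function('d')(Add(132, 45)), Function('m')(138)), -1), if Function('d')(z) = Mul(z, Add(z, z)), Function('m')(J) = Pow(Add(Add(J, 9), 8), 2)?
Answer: Rational(1, 86683) ≈ 1.1536e-5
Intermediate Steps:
Function('m')(J) = Pow(Add(17, J), 2) (Function('m')(J) = Pow(Add(Add(9, J), 8), 2) = Pow(Add(17, J), 2))
Function('d')(z) = Mul(2, Pow(z, 2)) (Function('d')(z) = Mul(z, Mul(2, z)) = Mul(2, Pow(z, 2)))
Pow(Add(Function('d')(Add(132, 45)), Function('m')(138)), -1) = Pow(Add(Mul(2, Pow(Add(132, 45), 2)), Pow(Add(17, 138), 2)), -1) = Pow(Add(Mul(2, Pow(177, 2)), Pow(155, 2)), -1) = Pow(Add(Mul(2, 31329), 24025), -1) = Pow(Add(62658, 24025), -1) = Pow(86683, -1) = Rational(1, 86683)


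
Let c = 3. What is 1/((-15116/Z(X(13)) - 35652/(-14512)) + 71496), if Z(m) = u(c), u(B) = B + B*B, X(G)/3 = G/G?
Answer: 10884/764478991 ≈ 1.4237e-5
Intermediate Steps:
X(G) = 3 (X(G) = 3*(G/G) = 3*1 = 3)
u(B) = B + B**2
Z(m) = 12 (Z(m) = 3*(1 + 3) = 3*4 = 12)
1/((-15116/Z(X(13)) - 35652/(-14512)) + 71496) = 1/((-15116/12 - 35652/(-14512)) + 71496) = 1/((-15116*1/12 - 35652*(-1/14512)) + 71496) = 1/((-3779/3 + 8913/3628) + 71496) = 1/(-13683473/10884 + 71496) = 1/(764478991/10884) = 10884/764478991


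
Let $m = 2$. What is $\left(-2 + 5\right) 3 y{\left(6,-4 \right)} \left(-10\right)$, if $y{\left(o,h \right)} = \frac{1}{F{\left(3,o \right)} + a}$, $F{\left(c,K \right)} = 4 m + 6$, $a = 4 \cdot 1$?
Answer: $-5$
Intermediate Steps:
$a = 4$
$F{\left(c,K \right)} = 14$ ($F{\left(c,K \right)} = 4 \cdot 2 + 6 = 8 + 6 = 14$)
$y{\left(o,h \right)} = \frac{1}{18}$ ($y{\left(o,h \right)} = \frac{1}{14 + 4} = \frac{1}{18}$)
$\left(-2 + 5\right) 3 y{\left(6,-4 \right)} \left(-10\right) = \left(-2 + 5\right) 3 \cdot \frac{1}{18} \left(-10\right) = 3 \cdot 3 \cdot \frac{1}{18} \left(-10\right) = 9 \cdot \frac{1}{18} \left(-10\right) = \frac{1}{2} \left(-10\right) = -5$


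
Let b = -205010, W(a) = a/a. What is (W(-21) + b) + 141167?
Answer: -63842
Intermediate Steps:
W(a) = 1
(W(-21) + b) + 141167 = (1 - 205010) + 141167 = -205009 + 141167 = -63842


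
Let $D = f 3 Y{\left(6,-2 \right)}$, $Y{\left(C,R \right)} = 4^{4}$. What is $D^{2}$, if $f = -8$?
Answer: $37748736$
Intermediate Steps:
$Y{\left(C,R \right)} = 256$
$D = -6144$ ($D = \left(-8\right) 3 \cdot 256 = \left(-24\right) 256 = -6144$)
$D^{2} = \left(-6144\right)^{2} = 37748736$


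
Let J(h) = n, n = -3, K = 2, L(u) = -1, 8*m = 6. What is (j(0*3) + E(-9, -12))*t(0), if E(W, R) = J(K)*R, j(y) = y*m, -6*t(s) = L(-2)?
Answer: 6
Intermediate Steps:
m = ¾ (m = (⅛)*6 = ¾ ≈ 0.75000)
t(s) = ⅙ (t(s) = -⅙*(-1) = ⅙)
J(h) = -3
j(y) = 3*y/4 (j(y) = y*(¾) = 3*y/4)
E(W, R) = -3*R
(j(0*3) + E(-9, -12))*t(0) = (3*(0*3)/4 - 3*(-12))*(⅙) = ((¾)*0 + 36)*(⅙) = (0 + 36)*(⅙) = 36*(⅙) = 6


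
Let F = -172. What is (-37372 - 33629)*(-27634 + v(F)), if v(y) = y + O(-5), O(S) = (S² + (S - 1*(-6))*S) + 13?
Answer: 1971910773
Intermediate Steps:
O(S) = 13 + S² + S*(6 + S) (O(S) = (S² + (S + 6)*S) + 13 = (S² + (6 + S)*S) + 13 = (S² + S*(6 + S)) + 13 = 13 + S² + S*(6 + S))
v(y) = 33 + y (v(y) = y + (13 + 2*(-5)² + 6*(-5)) = y + (13 + 2*25 - 30) = y + (13 + 50 - 30) = y + 33 = 33 + y)
(-37372 - 33629)*(-27634 + v(F)) = (-37372 - 33629)*(-27634 + (33 - 172)) = -71001*(-27634 - 139) = -71001*(-27773) = 1971910773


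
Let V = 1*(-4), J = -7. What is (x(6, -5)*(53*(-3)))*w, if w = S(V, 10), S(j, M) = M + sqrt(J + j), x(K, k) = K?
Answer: -9540 - 954*I*sqrt(11) ≈ -9540.0 - 3164.1*I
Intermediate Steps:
V = -4
S(j, M) = M + sqrt(-7 + j)
w = 10 + I*sqrt(11) (w = 10 + sqrt(-7 - 4) = 10 + sqrt(-11) = 10 + I*sqrt(11) ≈ 10.0 + 3.3166*I)
(x(6, -5)*(53*(-3)))*w = (6*(53*(-3)))*(10 + I*sqrt(11)) = (6*(-159))*(10 + I*sqrt(11)) = -954*(10 + I*sqrt(11)) = -9540 - 954*I*sqrt(11)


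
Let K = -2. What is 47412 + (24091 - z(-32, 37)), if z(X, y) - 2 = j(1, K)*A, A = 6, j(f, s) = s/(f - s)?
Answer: 71505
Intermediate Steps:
z(X, y) = -2 (z(X, y) = 2 - 2/(1 - 1*(-2))*6 = 2 - 2/(1 + 2)*6 = 2 - 2/3*6 = 2 - 2*⅓*6 = 2 - ⅔*6 = 2 - 4 = -2)
47412 + (24091 - z(-32, 37)) = 47412 + (24091 - 1*(-2)) = 47412 + (24091 + 2) = 47412 + 24093 = 71505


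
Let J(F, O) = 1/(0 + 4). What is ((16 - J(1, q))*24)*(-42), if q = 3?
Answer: -15876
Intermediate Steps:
J(F, O) = ¼ (J(F, O) = 1/4 = ¼)
((16 - J(1, q))*24)*(-42) = ((16 - 1*¼)*24)*(-42) = ((16 - ¼)*24)*(-42) = ((63/4)*24)*(-42) = 378*(-42) = -15876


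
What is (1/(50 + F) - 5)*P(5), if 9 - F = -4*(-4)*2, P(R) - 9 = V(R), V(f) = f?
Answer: -1876/27 ≈ -69.481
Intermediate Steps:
P(R) = 9 + R
F = -23 (F = 9 - (-4*(-4))*2 = 9 - 16*2 = 9 - 1*32 = 9 - 32 = -23)
(1/(50 + F) - 5)*P(5) = (1/(50 - 23) - 5)*(9 + 5) = (1/27 - 5)*14 = -134/27*14 = -1876/27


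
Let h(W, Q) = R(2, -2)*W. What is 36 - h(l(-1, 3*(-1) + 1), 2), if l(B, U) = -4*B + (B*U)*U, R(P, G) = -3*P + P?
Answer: 36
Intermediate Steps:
R(P, G) = -2*P
l(B, U) = -4*B + B*U**2
h(W, Q) = -4*W (h(W, Q) = (-2*2)*W = -4*W)
36 - h(l(-1, 3*(-1) + 1), 2) = 36 - (-4)*(-(-4 + (3*(-1) + 1)**2)) = 36 - (-4)*(-(-4 + (-3 + 1)**2)) = 36 - (-4)*(-(-4 + (-2)**2)) = 36 - (-4)*(-(-4 + 4)) = 36 - (-4)*(-1*0) = 36 - (-4)*0 = 36 - 1*0 = 36 + 0 = 36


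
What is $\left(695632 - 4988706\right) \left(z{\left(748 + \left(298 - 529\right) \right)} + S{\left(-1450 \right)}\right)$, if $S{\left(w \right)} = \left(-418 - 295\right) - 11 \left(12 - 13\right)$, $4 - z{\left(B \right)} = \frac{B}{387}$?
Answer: $\frac{1161890426582}{387} \approx 3.0023 \cdot 10^{9}$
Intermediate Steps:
$z{\left(B \right)} = 4 - \frac{B}{387}$
$S{\left(w \right)} = -702$ ($S{\left(w \right)} = -713 - -11 = -713 + 11 = -702$)
$\left(695632 - 4988706\right) \left(z{\left(748 + \left(298 - 529\right) \right)} + S{\left(-1450 \right)}\right) = \left(695632 - 4988706\right) \left(\left(4 - \frac{748 + \left(298 - 529\right)}{387}\right) - 702\right) = - 4293074 \left(\left(4 - \frac{748 - 231}{387}\right) - 702\right) = - 4293074 \left(\left(4 - \frac{517}{387}\right) - 702\right) = - 4293074 \left(\frac{1031}{387} - 702\right) = \left(-4293074\right) \left(- \frac{270643}{387}\right) = \frac{1161890426582}{387}$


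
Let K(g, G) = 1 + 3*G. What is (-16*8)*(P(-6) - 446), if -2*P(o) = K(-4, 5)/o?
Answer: 170752/3 ≈ 56917.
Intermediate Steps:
P(o) = -8/o (P(o) = -(1 + 3*5)/(2*o) = -(1 + 15)/(2*o) = -8/o)
(-16*8)*(P(-6) - 446) = (-16*8)*(-8/(-6) - 446) = -128*(-8*(-⅙) - 446) = -128*(4/3 - 446) = -128*(-1334/3) = 170752/3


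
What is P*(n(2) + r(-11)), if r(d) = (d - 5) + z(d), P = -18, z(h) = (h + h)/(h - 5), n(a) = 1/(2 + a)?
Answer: 1035/4 ≈ 258.75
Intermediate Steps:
z(h) = 2*h/(-5 + h) (z(h) = (2*h)/(-5 + h) = 2*h/(-5 + h))
r(d) = -5 + d + 2*d/(-5 + d) (r(d) = (d - 5) + 2*d/(-5 + d) = (-5 + d) + 2*d/(-5 + d) = -5 + d + 2*d/(-5 + d))
P*(n(2) + r(-11)) = -18*(1/(2 + 2) + (-5 - 11 + 2*(-11)/(-5 - 11))) = -18*(1/4 + (-5 - 11 + 2*(-11)/(-16))) = -18*(¼ + (-5 - 11 + 2*(-11)*(-1/16))) = -18*(¼ + (-5 - 11 + 11/8)) = -18*(¼ - 117/8) = -18*(-115/8) = 1035/4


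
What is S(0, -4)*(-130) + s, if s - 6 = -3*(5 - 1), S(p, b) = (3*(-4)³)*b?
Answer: -99846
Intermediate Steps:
S(p, b) = -192*b (S(p, b) = (3*(-64))*b = -192*b)
s = -6 (s = 6 - 3*(5 - 1) = 6 - 3*4 = 6 - 12 = -6)
S(0, -4)*(-130) + s = -192*(-4)*(-130) - 6 = 768*(-130) - 6 = -99840 - 6 = -99846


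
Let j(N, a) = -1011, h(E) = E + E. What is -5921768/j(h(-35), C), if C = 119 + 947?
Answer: 5921768/1011 ≈ 5857.3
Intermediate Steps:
h(E) = 2*E
C = 1066
-5921768/j(h(-35), C) = -5921768/(-1011) = -5921768*(-1/1011) = 5921768/1011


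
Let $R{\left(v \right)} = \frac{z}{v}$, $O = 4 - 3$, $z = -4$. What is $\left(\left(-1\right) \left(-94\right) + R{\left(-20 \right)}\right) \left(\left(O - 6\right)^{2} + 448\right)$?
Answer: $\frac{222783}{5} \approx 44557.0$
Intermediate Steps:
$O = 1$
$R{\left(v \right)} = - \frac{4}{v}$
$\left(\left(-1\right) \left(-94\right) + R{\left(-20 \right)}\right) \left(\left(O - 6\right)^{2} + 448\right) = \left(\left(-1\right) \left(-94\right) - \frac{4}{-20}\right) \left(\left(1 - 6\right)^{2} + 448\right) = \left(94 - - \frac{1}{5}\right) \left(\left(-5\right)^{2} + 448\right) = \left(94 + \frac{1}{5}\right) \left(25 + 448\right) = \frac{471}{5} \cdot 473 = \frac{222783}{5}$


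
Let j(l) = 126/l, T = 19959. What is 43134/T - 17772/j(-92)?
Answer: 1813271050/139713 ≈ 12979.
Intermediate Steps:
43134/T - 17772/j(-92) = 43134/19959 - 17772/(126/(-92)) = 43134*(1/19959) - 17772/(126*(-1/92)) = 14378/6653 - 17772/(-63/46) = 14378/6653 - 17772*(-46/63) = 14378/6653 + 272504/21 = 1813271050/139713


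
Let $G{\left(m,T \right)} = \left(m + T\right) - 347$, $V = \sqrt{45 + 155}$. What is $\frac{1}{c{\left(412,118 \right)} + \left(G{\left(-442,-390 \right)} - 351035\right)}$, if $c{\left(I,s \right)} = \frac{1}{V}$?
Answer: $- \frac{70442800}{24810940359199} - \frac{10 \sqrt{2}}{24810940359199} \approx -2.8392 \cdot 10^{-6}$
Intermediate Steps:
$V = 10 \sqrt{2}$ ($V = \sqrt{200} = 10 \sqrt{2} \approx 14.142$)
$G{\left(m,T \right)} = -347 + T + m$ ($G{\left(m,T \right)} = \left(T + m\right) - 347 = -347 + T + m$)
$c{\left(I,s \right)} = \frac{\sqrt{2}}{20}$ ($c{\left(I,s \right)} = \frac{1}{10 \sqrt{2}} = \frac{\sqrt{2}}{20}$)
$\frac{1}{c{\left(412,118 \right)} + \left(G{\left(-442,-390 \right)} - 351035\right)} = \frac{1}{\frac{\sqrt{2}}{20} - 352214} = \frac{1}{-352214 + \frac{\sqrt{2}}{20}}$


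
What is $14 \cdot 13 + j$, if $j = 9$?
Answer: $191$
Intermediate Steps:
$14 \cdot 13 + j = 14 \cdot 13 + 9 = 182 + 9 = 191$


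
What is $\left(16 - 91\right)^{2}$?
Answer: $5625$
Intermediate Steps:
$\left(16 - 91\right)^{2} = \left(-75\right)^{2} = 5625$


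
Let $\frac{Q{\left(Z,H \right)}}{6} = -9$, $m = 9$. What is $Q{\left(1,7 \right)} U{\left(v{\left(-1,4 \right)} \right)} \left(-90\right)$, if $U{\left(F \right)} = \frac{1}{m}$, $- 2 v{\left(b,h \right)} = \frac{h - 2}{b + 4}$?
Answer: $540$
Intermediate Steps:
$v{\left(b,h \right)} = - \frac{-2 + h}{2 \left(4 + b\right)}$ ($v{\left(b,h \right)} = - \frac{\left(h - 2\right) \frac{1}{b + 4}}{2} = - \frac{\left(-2 + h\right) \frac{1}{4 + b}}{2} = - \frac{\frac{1}{4 + b} \left(-2 + h\right)}{2} = - \frac{-2 + h}{2 \left(4 + b\right)}$)
$U{\left(F \right)} = \frac{1}{9}$
$Q{\left(Z,H \right)} = -54$ ($Q{\left(Z,H \right)} = 6 \left(-9\right) = -54$)
$Q{\left(1,7 \right)} U{\left(v{\left(-1,4 \right)} \right)} \left(-90\right) = \left(-54\right) \frac{1}{9} \left(-90\right) = \left(-6\right) \left(-90\right) = 540$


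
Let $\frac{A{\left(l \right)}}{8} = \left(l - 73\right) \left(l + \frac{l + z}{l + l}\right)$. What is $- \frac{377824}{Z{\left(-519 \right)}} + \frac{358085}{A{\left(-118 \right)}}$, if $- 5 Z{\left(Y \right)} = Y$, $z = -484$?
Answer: $- \frac{2183438127095}{600193052} \approx -3637.9$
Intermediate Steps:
$Z{\left(Y \right)} = - \frac{Y}{5}$
$A{\left(l \right)} = 8 \left(-73 + l\right) \left(l + \frac{-484 + l}{2 l}\right)$ ($A{\left(l \right)} = 8 \left(l - 73\right) \left(l + \frac{l - 484}{l + l}\right) = 8 \left(-73 + l\right) \left(l + \frac{-484 + l}{2 l}\right)$)
$- \frac{377824}{Z{\left(-519 \right)}} + \frac{358085}{A{\left(-118 \right)}} = - \frac{377824}{\left(- \frac{1}{5}\right) \left(-519\right)} + \frac{358085}{-2228 - -68440 + 8 \left(-118\right)^{2} + \frac{141328}{-118}} = - \frac{377824}{\frac{519}{5}} + \frac{358085}{-2228 + 68440 + 8 \cdot 13924 + 141328 \left(- \frac{1}{118}\right)} = \left(-377824\right) \frac{5}{519} + \frac{358085}{-2228 + 68440 + 111392 - \frac{70664}{59}} = - \frac{1889120}{519} + \frac{358085}{\frac{10407972}{59}} = - \frac{1889120}{519} + 358085 \cdot \frac{59}{10407972} = - \frac{1889120}{519} + \frac{21127015}{10407972} = - \frac{2183438127095}{600193052}$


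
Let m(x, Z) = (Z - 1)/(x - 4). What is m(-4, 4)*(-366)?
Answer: 549/4 ≈ 137.25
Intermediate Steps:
m(x, Z) = (-1 + Z)/(-4 + x)
m(-4, 4)*(-366) = ((-1 + 4)/(-4 - 4))*(-366) = (3/(-8))*(-366) = -1/8*3*(-366) = -3/8*(-366) = 549/4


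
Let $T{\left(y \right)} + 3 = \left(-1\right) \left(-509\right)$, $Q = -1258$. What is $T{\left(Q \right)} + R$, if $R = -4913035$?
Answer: $-4912529$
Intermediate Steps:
$T{\left(y \right)} = 506$ ($T{\left(y \right)} = -3 - -509 = -3 + 509 = 506$)
$T{\left(Q \right)} + R = 506 - 4913035 = -4912529$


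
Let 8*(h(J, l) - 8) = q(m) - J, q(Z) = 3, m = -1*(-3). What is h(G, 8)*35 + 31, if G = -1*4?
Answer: 2733/8 ≈ 341.63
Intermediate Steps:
m = 3
G = -4
h(J, l) = 67/8 - J/8 (h(J, l) = 8 + (3 - J)/8 = 8 + (3/8 - J/8) = 67/8 - J/8)
h(G, 8)*35 + 31 = (67/8 - ⅛*(-4))*35 + 31 = (67/8 + ½)*35 + 31 = (71/8)*35 + 31 = 2485/8 + 31 = 2733/8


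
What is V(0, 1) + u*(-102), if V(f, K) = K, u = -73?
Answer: 7447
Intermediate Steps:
V(0, 1) + u*(-102) = 1 - 73*(-102) = 1 + 7446 = 7447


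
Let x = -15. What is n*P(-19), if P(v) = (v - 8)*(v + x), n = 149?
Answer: 136782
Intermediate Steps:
P(v) = (-15 + v)*(-8 + v) (P(v) = (v - 8)*(v - 15) = (-8 + v)*(-15 + v) = (-15 + v)*(-8 + v))
n*P(-19) = 149*(120 + (-19)² - 23*(-19)) = 149*(120 + 361 + 437) = 149*918 = 136782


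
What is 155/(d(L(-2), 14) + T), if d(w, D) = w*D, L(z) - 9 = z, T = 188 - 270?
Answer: 155/16 ≈ 9.6875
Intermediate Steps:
T = -82
L(z) = 9 + z
d(w, D) = D*w
155/(d(L(-2), 14) + T) = 155/(14*(9 - 2) - 82) = 155/(14*7 - 82) = 155/(98 - 82) = 155/16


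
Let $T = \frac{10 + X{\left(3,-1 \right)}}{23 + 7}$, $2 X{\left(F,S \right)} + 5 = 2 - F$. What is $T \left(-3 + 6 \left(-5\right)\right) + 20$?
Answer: $\frac{123}{10} \approx 12.3$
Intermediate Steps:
$X{\left(F,S \right)} = - \frac{3}{2} - \frac{F}{2}$ ($X{\left(F,S \right)} = - \frac{5}{2} + \frac{2 - F}{2} = - \frac{5}{2} - \left(-1 + \frac{F}{2}\right) = - \frac{3}{2} - \frac{F}{2}$)
$T = \frac{7}{30}$ ($T = \frac{10 - 3}{23 + 7} = \frac{10 - 3}{30} = \left(10 - 3\right) \frac{1}{30} = 7 \cdot \frac{1}{30} = \frac{7}{30} \approx 0.23333$)
$T \left(-3 + 6 \left(-5\right)\right) + 20 = \frac{7 \left(-3 + 6 \left(-5\right)\right)}{30} + 20 = \frac{7 \left(-3 - 30\right)}{30} + 20 = \frac{7}{30} \left(-33\right) + 20 = - \frac{77}{10} + 20 = \frac{123}{10}$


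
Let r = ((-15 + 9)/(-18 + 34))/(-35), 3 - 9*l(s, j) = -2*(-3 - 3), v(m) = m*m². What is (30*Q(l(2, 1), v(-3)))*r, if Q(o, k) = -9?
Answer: -81/28 ≈ -2.8929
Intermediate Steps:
v(m) = m³
l(s, j) = -1 (l(s, j) = ⅓ - (-2)*(-3 - 3)/9 = ⅓ - (-2)*(-6)/9 = ⅓ - ⅑*12 = ⅓ - 4/3 = -1)
r = 3/280 (r = -6/16*(-1/35) = -6*1/16*(-1/35) = -3/8*(-1/35) = 3/280 ≈ 0.010714)
(30*Q(l(2, 1), v(-3)))*r = (30*(-9))*(3/280) = -270*3/280 = -81/28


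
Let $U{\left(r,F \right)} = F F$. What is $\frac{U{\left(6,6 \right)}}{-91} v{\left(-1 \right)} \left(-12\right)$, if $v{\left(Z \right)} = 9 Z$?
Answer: $- \frac{3888}{91} \approx -42.725$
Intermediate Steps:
$U{\left(r,F \right)} = F^{2}$
$\frac{U{\left(6,6 \right)}}{-91} v{\left(-1 \right)} \left(-12\right) = \frac{6^{2}}{-91} \cdot 9 \left(-1\right) \left(-12\right) = 36 \left(- \frac{1}{91}\right) \left(-9\right) \left(-12\right) = \left(- \frac{36}{91}\right) \left(-9\right) \left(-12\right) = \frac{324}{91} \left(-12\right) = - \frac{3888}{91}$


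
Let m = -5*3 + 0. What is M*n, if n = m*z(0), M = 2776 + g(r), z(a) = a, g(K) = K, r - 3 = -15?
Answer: 0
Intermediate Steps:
r = -12 (r = 3 - 15 = -12)
m = -15 (m = -15 + 0 = -15)
M = 2764 (M = 2776 - 12 = 2764)
n = 0 (n = -15*0 = 0)
M*n = 2764*0 = 0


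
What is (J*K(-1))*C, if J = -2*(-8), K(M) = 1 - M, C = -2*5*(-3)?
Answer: 960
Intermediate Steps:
C = 30 (C = -10*(-3) = 30)
J = 16
(J*K(-1))*C = (16*(1 - 1*(-1)))*30 = (16*(1 + 1))*30 = (16*2)*30 = 32*30 = 960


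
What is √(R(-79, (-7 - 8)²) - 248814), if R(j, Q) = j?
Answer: I*√248893 ≈ 498.89*I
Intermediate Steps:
√(R(-79, (-7 - 8)²) - 248814) = √(-79 - 248814) = √(-248893) = I*√248893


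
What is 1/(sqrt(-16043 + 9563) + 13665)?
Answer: 911/12449247 - 4*I*sqrt(5)/20748745 ≈ 7.3177e-5 - 4.3108e-7*I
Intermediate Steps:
1/(sqrt(-16043 + 9563) + 13665) = 1/(sqrt(-6480) + 13665) = 1/(36*I*sqrt(5) + 13665) = 1/(13665 + 36*I*sqrt(5))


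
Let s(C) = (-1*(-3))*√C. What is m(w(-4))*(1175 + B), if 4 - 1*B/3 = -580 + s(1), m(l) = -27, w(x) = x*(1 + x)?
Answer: -78786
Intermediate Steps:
s(C) = 3*√C
B = 1743 (B = 12 - 3*(-580 + 3*√1) = 12 - 3*(-580 + 3*1) = 12 - 3*(-580 + 3) = 12 - 3*(-577) = 12 + 1731 = 1743)
m(w(-4))*(1175 + B) = -27*(1175 + 1743) = -27*2918 = -78786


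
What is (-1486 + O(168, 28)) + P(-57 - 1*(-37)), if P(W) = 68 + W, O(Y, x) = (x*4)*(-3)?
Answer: -1774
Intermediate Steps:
O(Y, x) = -12*x (O(Y, x) = (4*x)*(-3) = -12*x)
(-1486 + O(168, 28)) + P(-57 - 1*(-37)) = (-1486 - 12*28) + (68 + (-57 - 1*(-37))) = (-1486 - 336) + (68 + (-57 + 37)) = -1822 + (68 - 20) = -1822 + 48 = -1774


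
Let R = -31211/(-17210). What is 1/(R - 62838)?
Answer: -17210/1081410769 ≈ -1.5914e-5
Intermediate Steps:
R = 31211/17210 (R = -31211*(-1/17210) = 31211/17210 ≈ 1.8135)
1/(R - 62838) = 1/(31211/17210 - 62838) = 1/(-1081410769/17210) = -17210/1081410769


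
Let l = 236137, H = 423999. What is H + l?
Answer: 660136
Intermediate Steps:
H + l = 423999 + 236137 = 660136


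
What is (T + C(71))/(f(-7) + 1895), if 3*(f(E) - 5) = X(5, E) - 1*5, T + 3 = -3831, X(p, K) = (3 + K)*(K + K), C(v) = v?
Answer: -53/27 ≈ -1.9630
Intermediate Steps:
X(p, K) = 2*K*(3 + K) (X(p, K) = (3 + K)*(2*K) = 2*K*(3 + K))
T = -3834 (T = -3 - 3831 = -3834)
f(E) = 10/3 + 2*E*(3 + E)/3 (f(E) = 5 + (2*E*(3 + E) - 1*5)/3 = 5 + (2*E*(3 + E) - 5)/3 = 5 + (-5 + 2*E*(3 + E))/3 = 5 + (-5/3 + 2*E*(3 + E)/3) = 10/3 + 2*E*(3 + E)/3)
(T + C(71))/(f(-7) + 1895) = (-3834 + 71)/((10/3 + (⅔)*(-7)*(3 - 7)) + 1895) = -3763/((10/3 + (⅔)*(-7)*(-4)) + 1895) = -3763/((10/3 + 56/3) + 1895) = -3763/(22 + 1895) = -3763/1917 = -3763*1/1917 = -53/27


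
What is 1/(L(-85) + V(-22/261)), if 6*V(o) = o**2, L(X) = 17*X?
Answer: -204363/295304293 ≈ -0.00069204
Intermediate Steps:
V(o) = o**2/6
1/(L(-85) + V(-22/261)) = 1/(17*(-85) + (-22/261)**2/6) = 1/(-1445 + (-22*1/261)**2/6) = 1/(-1445 + (-22/261)**2/6) = 1/(-1445 + (1/6)*(484/68121)) = 1/(-1445 + 242/204363) = 1/(-295304293/204363) = -204363/295304293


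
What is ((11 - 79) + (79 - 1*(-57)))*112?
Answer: 7616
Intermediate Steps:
((11 - 79) + (79 - 1*(-57)))*112 = (-68 + (79 + 57))*112 = (-68 + 136)*112 = 68*112 = 7616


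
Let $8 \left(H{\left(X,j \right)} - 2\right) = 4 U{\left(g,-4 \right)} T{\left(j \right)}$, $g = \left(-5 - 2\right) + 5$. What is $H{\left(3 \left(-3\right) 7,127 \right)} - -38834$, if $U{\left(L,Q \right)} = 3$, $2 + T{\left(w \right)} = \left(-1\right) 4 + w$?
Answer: $\frac{78035}{2} \approx 39018.0$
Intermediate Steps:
$T{\left(w \right)} = -6 + w$ ($T{\left(w \right)} = -2 + \left(\left(-1\right) 4 + w\right) = -2 + \left(-4 + w\right) = -6 + w$)
$g = -2$ ($g = -7 + 5 = -2$)
$H{\left(X,j \right)} = -7 + \frac{3 j}{2}$ ($H{\left(X,j \right)} = 2 + \frac{4 \cdot 3 \left(-6 + j\right)}{8} = 2 + \frac{12 \left(-6 + j\right)}{8} = 2 + \frac{-72 + 12 j}{8} = 2 + \left(-9 + \frac{3 j}{2}\right) = -7 + \frac{3 j}{2}$)
$H{\left(3 \left(-3\right) 7,127 \right)} - -38834 = \left(-7 + \frac{3}{2} \cdot 127\right) - -38834 = \left(-7 + \frac{381}{2}\right) + 38834 = \frac{367}{2} + 38834 = \frac{78035}{2}$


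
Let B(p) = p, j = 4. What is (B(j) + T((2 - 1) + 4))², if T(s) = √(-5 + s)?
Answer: 16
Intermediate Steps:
(B(j) + T((2 - 1) + 4))² = (4 + √(-5 + ((2 - 1) + 4)))² = (4 + √(-5 + (1 + 4)))² = (4 + √(-5 + 5))² = (4 + √0)² = (4 + 0)² = 4² = 16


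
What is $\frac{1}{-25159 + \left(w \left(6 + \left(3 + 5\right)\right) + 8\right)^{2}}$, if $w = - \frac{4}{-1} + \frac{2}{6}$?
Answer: $- \frac{9}{183995} \approx -4.8914 \cdot 10^{-5}$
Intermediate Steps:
$w = \frac{13}{3}$ ($w = \left(-4\right) \left(-1\right) + 2 \cdot \frac{1}{6} = 4 + \frac{1}{3} = \frac{13}{3} \approx 4.3333$)
$\frac{1}{-25159 + \left(w \left(6 + \left(3 + 5\right)\right) + 8\right)^{2}} = \frac{1}{-25159 + \left(\frac{13 \left(6 + \left(3 + 5\right)\right)}{3} + 8\right)^{2}} = \frac{1}{-25159 + \left(\frac{13 \left(6 + 8\right)}{3} + 8\right)^{2}} = \frac{1}{-25159 + \left(\frac{13}{3} \cdot 14 + 8\right)^{2}} = \frac{1}{-25159 + \left(\frac{182}{3} + 8\right)^{2}} = \frac{1}{-25159 + \left(\frac{206}{3}\right)^{2}} = \frac{1}{-25159 + \frac{42436}{9}} = \frac{1}{- \frac{183995}{9}} = - \frac{9}{183995}$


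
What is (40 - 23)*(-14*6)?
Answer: -1428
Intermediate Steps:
(40 - 23)*(-14*6) = 17*(-84) = -1428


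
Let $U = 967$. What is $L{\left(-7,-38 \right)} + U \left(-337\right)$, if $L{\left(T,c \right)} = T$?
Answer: $-325886$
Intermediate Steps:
$L{\left(-7,-38 \right)} + U \left(-337\right) = -7 + 967 \left(-337\right) = -7 - 325879 = -325886$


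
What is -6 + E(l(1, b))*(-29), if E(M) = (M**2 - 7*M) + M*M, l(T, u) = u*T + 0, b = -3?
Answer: -1137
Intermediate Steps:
l(T, u) = T*u (l(T, u) = T*u + 0 = T*u)
E(M) = -7*M + 2*M**2 (E(M) = (M**2 - 7*M) + M**2 = -7*M + 2*M**2)
-6 + E(l(1, b))*(-29) = -6 + ((1*(-3))*(-7 + 2*(1*(-3))))*(-29) = -6 - 3*(-7 + 2*(-3))*(-29) = -6 - 3*(-7 - 6)*(-29) = -6 - 3*(-13)*(-29) = -6 + 39*(-29) = -6 - 1131 = -1137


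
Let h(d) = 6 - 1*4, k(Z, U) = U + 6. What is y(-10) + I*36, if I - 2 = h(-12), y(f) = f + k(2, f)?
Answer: 130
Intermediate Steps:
k(Z, U) = 6 + U
h(d) = 2 (h(d) = 6 - 4 = 2)
y(f) = 6 + 2*f (y(f) = f + (6 + f) = 6 + 2*f)
I = 4 (I = 2 + 2 = 4)
y(-10) + I*36 = (6 + 2*(-10)) + 4*36 = (6 - 20) + 144 = -14 + 144 = 130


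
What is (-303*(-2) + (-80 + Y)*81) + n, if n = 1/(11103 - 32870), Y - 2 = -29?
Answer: -175463788/21767 ≈ -8061.0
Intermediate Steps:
Y = -27 (Y = 2 - 29 = -27)
n = -1/21767 (n = 1/(-21767) = -1/21767 ≈ -4.5941e-5)
(-303*(-2) + (-80 + Y)*81) + n = (-303*(-2) + (-80 - 27)*81) - 1/21767 = (606 - 107*81) - 1/21767 = (606 - 8667) - 1/21767 = -8061 - 1/21767 = -175463788/21767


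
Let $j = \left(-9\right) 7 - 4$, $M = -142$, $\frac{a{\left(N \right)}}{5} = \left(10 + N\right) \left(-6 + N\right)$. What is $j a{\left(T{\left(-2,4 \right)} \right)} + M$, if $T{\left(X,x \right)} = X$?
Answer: $21298$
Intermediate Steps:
$a{\left(N \right)} = 5 \left(-6 + N\right) \left(10 + N\right)$ ($a{\left(N \right)} = 5 \left(10 + N\right) \left(-6 + N\right) = 5 \left(-6 + N\right) \left(10 + N\right)$)
$j = -67$ ($j = -63 - 4 = -67$)
$j a{\left(T{\left(-2,4 \right)} \right)} + M = - 67 \left(-300 + 5 \left(-2\right)^{2} + 20 \left(-2\right)\right) - 142 = - 67 \left(-300 + 5 \cdot 4 - 40\right) - 142 = - 67 \left(-300 + 20 - 40\right) - 142 = \left(-67\right) \left(-320\right) - 142 = 21440 - 142 = 21298$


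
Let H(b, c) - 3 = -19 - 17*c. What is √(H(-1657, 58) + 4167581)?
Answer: √4166579 ≈ 2041.2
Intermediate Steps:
H(b, c) = -16 - 17*c (H(b, c) = 3 + (-19 - 17*c) = -16 - 17*c)
√(H(-1657, 58) + 4167581) = √((-16 - 17*58) + 4167581) = √((-16 - 986) + 4167581) = √(-1002 + 4167581) = √4166579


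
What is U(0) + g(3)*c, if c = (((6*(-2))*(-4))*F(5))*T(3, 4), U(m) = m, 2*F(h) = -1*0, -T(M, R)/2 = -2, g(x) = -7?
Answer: 0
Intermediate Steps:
T(M, R) = 4 (T(M, R) = -2*(-2) = 4)
F(h) = 0 (F(h) = (-1*0)/2 = (½)*0 = 0)
c = 0 (c = (((6*(-2))*(-4))*0)*4 = (-12*(-4)*0)*4 = (48*0)*4 = 0*4 = 0)
U(0) + g(3)*c = 0 - 7*0 = 0 + 0 = 0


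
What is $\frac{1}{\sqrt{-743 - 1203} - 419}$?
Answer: $- \frac{419}{177507} - \frac{i \sqrt{1946}}{177507} \approx -0.0023605 - 0.00024852 i$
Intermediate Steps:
$\frac{1}{\sqrt{-743 - 1203} - 419} = \frac{1}{\sqrt{-1946} - 419} = \frac{1}{i \sqrt{1946} - 419} = \frac{1}{-419 + i \sqrt{1946}}$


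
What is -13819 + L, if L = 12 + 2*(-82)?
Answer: -13971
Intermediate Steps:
L = -152 (L = 12 - 164 = -152)
-13819 + L = -13819 - 152 = -13971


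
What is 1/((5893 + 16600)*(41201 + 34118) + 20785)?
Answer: 1/1694171052 ≈ 5.9026e-10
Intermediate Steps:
1/((5893 + 16600)*(41201 + 34118) + 20785) = 1/(22493*75319 + 20785) = 1/(1694150267 + 20785) = 1/1694171052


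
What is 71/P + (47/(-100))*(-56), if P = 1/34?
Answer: 61008/25 ≈ 2440.3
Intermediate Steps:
P = 1/34 ≈ 0.029412
71/P + (47/(-100))*(-56) = 71/(1/34) + (47/(-100))*(-56) = 71*34 + (47*(-1/100))*(-56) = 2414 - 47/100*(-56) = 2414 + 658/25 = 61008/25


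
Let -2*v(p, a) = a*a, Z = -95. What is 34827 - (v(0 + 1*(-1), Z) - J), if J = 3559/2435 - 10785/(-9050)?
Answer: 17339463941/440735 ≈ 39342.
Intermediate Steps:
v(p, a) = -a**2/2 (v(p, a) = -a*a/2 = -a**2/2)
J = 2338817/881470 (J = 3559*(1/2435) - 10785*(-1/9050) = 3559/2435 + 2157/1810 = 2338817/881470 ≈ 2.6533)
34827 - (v(0 + 1*(-1), Z) - J) = 34827 - (-1/2*(-95)**2 - 1*2338817/881470) = 34827 - (-1/2*9025 - 2338817/881470) = 34827 - (-9025/2 - 2338817/881470) = 34827 - 1*(-1989986096/440735) = 34827 + 1989986096/440735 = 17339463941/440735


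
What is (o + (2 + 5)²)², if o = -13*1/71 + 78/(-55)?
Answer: 34259048464/15249025 ≈ 2246.6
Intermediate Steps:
o = -6253/3905 (o = -13*1/71 + 78*(-1/55) = -13/71 - 78/55 = -6253/3905 ≈ -1.6013)
(o + (2 + 5)²)² = (-6253/3905 + (2 + 5)²)² = (-6253/3905 + 7²)² = (-6253/3905 + 49)² = (185092/3905)² = 34259048464/15249025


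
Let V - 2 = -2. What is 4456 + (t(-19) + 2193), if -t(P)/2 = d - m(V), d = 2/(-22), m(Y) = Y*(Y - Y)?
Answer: 73141/11 ≈ 6649.2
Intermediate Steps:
V = 0 (V = 2 - 2 = 0)
m(Y) = 0 (m(Y) = Y*0 = 0)
d = -1/11 (d = 2*(-1/22) = -1/11 ≈ -0.090909)
t(P) = 2/11 (t(P) = -2*(-1/11 - 1*0) = -2*(-1/11 + 0) = -2*(-1/11) = 2/11)
4456 + (t(-19) + 2193) = 4456 + (2/11 + 2193) = 4456 + 24125/11 = 73141/11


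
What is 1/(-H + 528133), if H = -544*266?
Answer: 1/672837 ≈ 1.4862e-6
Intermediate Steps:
H = -144704
1/(-H + 528133) = 1/(-1*(-144704) + 528133) = 1/(144704 + 528133) = 1/672837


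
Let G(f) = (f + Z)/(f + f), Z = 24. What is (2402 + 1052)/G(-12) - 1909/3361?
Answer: -23219697/3361 ≈ -6908.6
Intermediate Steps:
G(f) = (24 + f)/(2*f) (G(f) = (f + 24)/(f + f) = (24 + f)/((2*f)) = (24 + f)*(1/(2*f)) = (24 + f)/(2*f))
(2402 + 1052)/G(-12) - 1909/3361 = (2402 + 1052)/(((½)*(24 - 12)/(-12))) - 1909/3361 = 3454/(((½)*(-1/12)*12)) - 1909*1/3361 = 3454/(-½) - 1909/3361 = 3454*(-2) - 1909/3361 = -6908 - 1909/3361 = -23219697/3361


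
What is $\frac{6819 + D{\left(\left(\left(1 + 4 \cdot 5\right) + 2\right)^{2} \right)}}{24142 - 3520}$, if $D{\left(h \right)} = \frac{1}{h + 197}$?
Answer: $\frac{4950595}{14971572} \approx 0.33067$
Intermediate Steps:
$D{\left(h \right)} = \frac{1}{197 + h}$
$\frac{6819 + D{\left(\left(\left(1 + 4 \cdot 5\right) + 2\right)^{2} \right)}}{24142 - 3520} = \frac{6819 + \frac{1}{197 + \left(\left(1 + 4 \cdot 5\right) + 2\right)^{2}}}{24142 - 3520} = \frac{6819 + \frac{1}{197 + \left(\left(1 + 20\right) + 2\right)^{2}}}{20622} = \left(6819 + \frac{1}{197 + \left(21 + 2\right)^{2}}\right) \frac{1}{20622} = \left(6819 + \frac{1}{197 + 23^{2}}\right) \frac{1}{20622} = \left(6819 + \frac{1}{197 + 529}\right) \frac{1}{20622} = \left(6819 + \frac{1}{726}\right) \frac{1}{20622} = \frac{4950595}{726} \cdot \frac{1}{20622} = \frac{4950595}{14971572}$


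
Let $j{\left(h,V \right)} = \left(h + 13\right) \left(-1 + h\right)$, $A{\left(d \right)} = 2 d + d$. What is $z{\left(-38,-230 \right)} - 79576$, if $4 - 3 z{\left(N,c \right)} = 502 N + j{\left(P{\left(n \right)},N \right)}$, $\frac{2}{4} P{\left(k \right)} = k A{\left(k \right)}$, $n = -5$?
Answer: $- \frac{243935}{3} \approx -81312.0$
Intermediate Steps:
$A{\left(d \right)} = 3 d$
$P{\left(k \right)} = 6 k^{2}$ ($P{\left(k \right)} = 2 k 3 k = 2 \cdot 3 k^{2} = 6 k^{2}$)
$j{\left(h,V \right)} = \left(-1 + h\right) \left(13 + h\right)$ ($j{\left(h,V \right)} = \left(13 + h\right) \left(-1 + h\right) = \left(-1 + h\right) \left(13 + h\right)$)
$z{\left(N,c \right)} = - \frac{24283}{3} - \frac{502 N}{3}$ ($z{\left(N,c \right)} = \frac{4}{3} - \frac{502 N + \left(-13 + \left(6 \left(-5\right)^{2}\right)^{2} + 12 \cdot 6 \left(-5\right)^{2}\right)}{3} = \frac{4}{3} - \frac{502 N + \left(-13 + \left(6 \cdot 25\right)^{2} + 12 \cdot 6 \cdot 25\right)}{3} = \frac{4}{3} - \frac{502 N + \left(-13 + 150^{2} + 12 \cdot 150\right)}{3} = \frac{4}{3} - \frac{502 N + \left(-13 + 22500 + 1800\right)}{3} = \frac{4}{3} - \frac{502 N + 24287}{3} = \frac{4}{3} - \frac{24287 + 502 N}{3} = \frac{4}{3} - \left(\frac{24287}{3} + \frac{502 N}{3}\right) = - \frac{24283}{3} - \frac{502 N}{3}$)
$z{\left(-38,-230 \right)} - 79576 = \left(- \frac{24283}{3} - - \frac{19076}{3}\right) - 79576 = \left(- \frac{24283}{3} + \frac{19076}{3}\right) - 79576 = - \frac{5207}{3} - 79576 = - \frac{243935}{3}$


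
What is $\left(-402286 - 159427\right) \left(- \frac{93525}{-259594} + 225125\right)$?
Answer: $- \frac{32827177717223575}{259594} \approx -1.2646 \cdot 10^{11}$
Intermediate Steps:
$\left(-402286 - 159427\right) \left(- \frac{93525}{-259594} + 225125\right) = - 561713 \left(\left(-93525\right) \left(- \frac{1}{259594}\right) + 225125\right) = - 561713 \left(\frac{93525}{259594} + 225125\right) = \left(-561713\right) \frac{58441192775}{259594} = - \frac{32827177717223575}{259594}$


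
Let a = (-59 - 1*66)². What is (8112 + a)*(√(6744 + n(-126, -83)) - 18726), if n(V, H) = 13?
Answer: -444499062 + 23737*√6757 ≈ -4.4255e+8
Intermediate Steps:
a = 15625 (a = (-59 - 66)² = (-125)² = 15625)
(8112 + a)*(√(6744 + n(-126, -83)) - 18726) = (8112 + 15625)*(√(6744 + 13) - 18726) = 23737*(√6757 - 18726) = 23737*(-18726 + √6757) = -444499062 + 23737*√6757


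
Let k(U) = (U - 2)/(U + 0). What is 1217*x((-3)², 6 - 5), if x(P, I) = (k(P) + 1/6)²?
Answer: 351713/324 ≈ 1085.5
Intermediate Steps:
k(U) = (-2 + U)/U
x(P, I) = (⅙ + (-2 + P)/P)² (x(P, I) = ((-2 + P)/P + 1/6)² = ((-2 + P)/P + ⅙)² = (⅙ + (-2 + P)/P)²)
1217*x((-3)², 6 - 5) = 1217*((-12 + 7*(-3)²)²/(36*((-3)²)²)) = 1217*((1/36)*(-12 + 7*9)²/9²) = 1217*((1/36)*(1/81)*(-12 + 63)²) = 1217*((1/36)*(1/81)*51²) = 1217*((1/36)*(1/81)*2601) = 1217*(289/324) = 351713/324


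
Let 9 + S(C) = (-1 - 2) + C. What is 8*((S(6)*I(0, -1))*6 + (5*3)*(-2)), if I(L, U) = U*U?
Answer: -528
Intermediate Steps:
I(L, U) = U²
S(C) = -12 + C (S(C) = -9 + ((-1 - 2) + C) = -9 + (-3 + C) = -12 + C)
8*((S(6)*I(0, -1))*6 + (5*3)*(-2)) = 8*(((-12 + 6)*(-1)²)*6 + (5*3)*(-2)) = 8*(-6*1*6 + 15*(-2)) = 8*(-6*6 - 30) = 8*(-36 - 30) = 8*(-66) = -528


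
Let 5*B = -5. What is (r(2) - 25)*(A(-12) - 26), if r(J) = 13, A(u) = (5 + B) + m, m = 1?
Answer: 252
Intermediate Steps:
B = -1 (B = (⅕)*(-5) = -1)
A(u) = 5 (A(u) = (5 - 1) + 1 = 4 + 1 = 5)
(r(2) - 25)*(A(-12) - 26) = (13 - 25)*(5 - 26) = -12*(-21) = 252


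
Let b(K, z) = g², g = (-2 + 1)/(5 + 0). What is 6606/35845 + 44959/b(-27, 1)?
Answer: 40288890481/35845 ≈ 1.1240e+6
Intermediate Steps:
g = -⅕ (g = -1/5 = -1*⅕ = -⅕ ≈ -0.20000)
b(K, z) = 1/25 (b(K, z) = (-⅕)² = 1/25)
6606/35845 + 44959/b(-27, 1) = 6606/35845 + 44959/(1/25) = 6606*(1/35845) + 44959*25 = 6606/35845 + 1123975 = 40288890481/35845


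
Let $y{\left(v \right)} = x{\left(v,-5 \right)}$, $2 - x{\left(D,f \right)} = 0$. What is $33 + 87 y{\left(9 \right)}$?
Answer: $207$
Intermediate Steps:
$x{\left(D,f \right)} = 2$ ($x{\left(D,f \right)} = 2 - 0 = 2 + 0 = 2$)
$y{\left(v \right)} = 2$
$33 + 87 y{\left(9 \right)} = 33 + 87 \cdot 2 = 33 + 174 = 207$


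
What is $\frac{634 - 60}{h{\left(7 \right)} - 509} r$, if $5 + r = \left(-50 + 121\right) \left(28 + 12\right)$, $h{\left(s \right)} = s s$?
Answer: $- \frac{162729}{46} \approx -3537.6$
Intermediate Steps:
$h{\left(s \right)} = s^{2}$
$r = 2835$ ($r = -5 + \left(-50 + 121\right) \left(28 + 12\right) = -5 + 71 \cdot 40 = -5 + 2840 = 2835$)
$\frac{634 - 60}{h{\left(7 \right)} - 509} r = \frac{634 - 60}{7^{2} - 509} \cdot 2835 = \frac{574}{49 - 509} \cdot 2835 = \frac{574}{-460} \cdot 2835 = 574 \left(- \frac{1}{460}\right) 2835 = \left(- \frac{287}{230}\right) 2835 = - \frac{162729}{46}$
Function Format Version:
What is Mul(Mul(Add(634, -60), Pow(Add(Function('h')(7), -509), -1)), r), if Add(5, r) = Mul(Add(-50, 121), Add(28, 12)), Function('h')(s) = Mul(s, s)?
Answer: Rational(-162729, 46) ≈ -3537.6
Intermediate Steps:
Function('h')(s) = Pow(s, 2)
r = 2835 (r = Add(-5, Mul(Add(-50, 121), Add(28, 12))) = Add(-5, Mul(71, 40)) = Add(-5, 2840) = 2835)
Mul(Mul(Add(634, -60), Pow(Add(Function('h')(7), -509), -1)), r) = Mul(Mul(Add(634, -60), Pow(Add(Pow(7, 2), -509), -1)), 2835) = Mul(Mul(574, Pow(Add(49, -509), -1)), 2835) = Mul(Mul(574, Pow(-460, -1)), 2835) = Mul(Mul(574, Rational(-1, 460)), 2835) = Mul(Rational(-287, 230), 2835) = Rational(-162729, 46)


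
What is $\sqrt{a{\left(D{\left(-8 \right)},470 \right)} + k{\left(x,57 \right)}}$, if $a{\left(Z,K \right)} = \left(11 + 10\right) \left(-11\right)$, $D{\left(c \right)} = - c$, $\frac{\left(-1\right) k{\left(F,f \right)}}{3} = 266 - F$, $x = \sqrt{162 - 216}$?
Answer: $\sqrt{-1029 + 9 i \sqrt{6}} \approx 0.3436 + 32.08 i$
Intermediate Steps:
$x = 3 i \sqrt{6}$ ($x = \sqrt{-54} = 3 i \sqrt{6} \approx 7.3485 i$)
$k{\left(F,f \right)} = -798 + 3 F$ ($k{\left(F,f \right)} = - 3 \left(266 - F\right) = -798 + 3 F$)
$a{\left(Z,K \right)} = -231$ ($a{\left(Z,K \right)} = 21 \left(-11\right) = -231$)
$\sqrt{a{\left(D{\left(-8 \right)},470 \right)} + k{\left(x,57 \right)}} = \sqrt{-231 - \left(798 - 3 \cdot 3 i \sqrt{6}\right)} = \sqrt{-231 - \left(798 - 9 i \sqrt{6}\right)} = \sqrt{-1029 + 9 i \sqrt{6}}$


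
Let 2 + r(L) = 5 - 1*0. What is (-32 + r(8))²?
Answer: 841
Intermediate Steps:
r(L) = 3 (r(L) = -2 + (5 - 1*0) = -2 + (5 + 0) = -2 + 5 = 3)
(-32 + r(8))² = (-32 + 3)² = (-29)² = 841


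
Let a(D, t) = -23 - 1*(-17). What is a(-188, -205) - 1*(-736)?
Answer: 730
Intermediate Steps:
a(D, t) = -6 (a(D, t) = -23 + 17 = -6)
a(-188, -205) - 1*(-736) = -6 - 1*(-736) = -6 + 736 = 730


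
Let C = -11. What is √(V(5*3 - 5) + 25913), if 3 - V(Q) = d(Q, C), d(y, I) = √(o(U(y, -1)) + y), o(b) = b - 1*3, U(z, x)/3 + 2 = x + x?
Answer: √(25916 - I*√5) ≈ 160.98 - 0.0069*I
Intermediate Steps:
U(z, x) = -6 + 6*x (U(z, x) = -6 + 3*(x + x) = -6 + 3*(2*x) = -6 + 6*x)
o(b) = -3 + b (o(b) = b - 3 = -3 + b)
d(y, I) = √(-15 + y) (d(y, I) = √((-3 + (-6 + 6*(-1))) + y) = √((-3 + (-6 - 6)) + y) = √((-3 - 12) + y) = √(-15 + y))
V(Q) = 3 - √(-15 + Q)
√(V(5*3 - 5) + 25913) = √((3 - √(-15 + (5*3 - 5))) + 25913) = √((3 - √(-15 + (15 - 5))) + 25913) = √((3 - √(-15 + 10)) + 25913) = √((3 - √(-5)) + 25913) = √((3 - I*√5) + 25913) = √(25916 - I*√5)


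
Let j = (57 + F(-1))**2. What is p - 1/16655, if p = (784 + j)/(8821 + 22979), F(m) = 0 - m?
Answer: 3452657/26481450 ≈ 0.13038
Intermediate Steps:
F(m) = -m
j = 3364 (j = (57 - 1*(-1))**2 = (57 + 1)**2 = 58**2 = 3364)
p = 1037/7950 (p = (784 + 3364)/(8821 + 22979) = 4148/31800 = 4148*(1/31800) = 1037/7950 ≈ 0.13044)
p - 1/16655 = 1037/7950 - 1/16655 = 3452657/26481450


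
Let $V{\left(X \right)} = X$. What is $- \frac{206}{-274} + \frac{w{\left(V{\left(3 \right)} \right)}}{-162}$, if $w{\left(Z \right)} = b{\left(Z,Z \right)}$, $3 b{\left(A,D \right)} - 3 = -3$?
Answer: $\frac{103}{137} \approx 0.75182$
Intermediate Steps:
$b{\left(A,D \right)} = 0$ ($b{\left(A,D \right)} = 1 + \frac{1}{3} \left(-3\right) = 1 - 1 = 0$)
$w{\left(Z \right)} = 0$
$- \frac{206}{-274} + \frac{w{\left(V{\left(3 \right)} \right)}}{-162} = - \frac{206}{-274} + \frac{0}{-162} = \left(-206\right) \left(- \frac{1}{274}\right) + 0 \left(- \frac{1}{162}\right) = \frac{103}{137} + 0 = \frac{103}{137}$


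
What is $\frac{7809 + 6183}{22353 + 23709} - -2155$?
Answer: $\frac{16546267}{7677} \approx 2155.3$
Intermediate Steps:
$\frac{7809 + 6183}{22353 + 23709} - -2155 = \frac{13992}{46062} + 2155 = 13992 \cdot \frac{1}{46062} + 2155 = \frac{2332}{7677} + 2155 = \frac{16546267}{7677}$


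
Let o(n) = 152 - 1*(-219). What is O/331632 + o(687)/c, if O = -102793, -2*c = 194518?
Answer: -10120579859/32254196688 ≈ -0.31378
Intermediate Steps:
c = -97259 (c = -½*194518 = -97259)
o(n) = 371 (o(n) = 152 + 219 = 371)
O/331632 + o(687)/c = -102793/331632 + 371/(-97259) = -102793*1/331632 + 371*(-1/97259) = -102793/331632 - 371/97259 = -10120579859/32254196688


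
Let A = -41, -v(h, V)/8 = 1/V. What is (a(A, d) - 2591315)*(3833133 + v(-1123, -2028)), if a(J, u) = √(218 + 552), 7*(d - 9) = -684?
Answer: -5035957510409395/507 + 1943398433*√770/507 ≈ -9.9327e+12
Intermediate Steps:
d = -621/7 (d = 9 + (⅐)*(-684) = 9 - 684/7 = -621/7 ≈ -88.714)
v(h, V) = -8/V
a(J, u) = √770
(a(A, d) - 2591315)*(3833133 + v(-1123, -2028)) = (√770 - 2591315)*(3833133 - 8/(-2028)) = (-2591315 + √770)*(3833133 - 8*(-1/2028)) = (-2591315 + √770)*(3833133 + 2/507) = (-2591315 + √770)*(1943398433/507) = -5035957510409395/507 + 1943398433*√770/507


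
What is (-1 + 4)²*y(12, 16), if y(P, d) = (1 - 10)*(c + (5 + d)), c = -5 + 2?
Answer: -1458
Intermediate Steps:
c = -3
y(P, d) = -18 - 9*d (y(P, d) = (1 - 10)*(-3 + (5 + d)) = -9*(2 + d) = -18 - 9*d)
(-1 + 4)²*y(12, 16) = (-1 + 4)²*(-18 - 9*16) = 3²*(-18 - 144) = 9*(-162) = -1458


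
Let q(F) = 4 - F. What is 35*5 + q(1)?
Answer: 178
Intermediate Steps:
35*5 + q(1) = 35*5 + (4 - 1*1) = 175 + (4 - 1) = 175 + 3 = 178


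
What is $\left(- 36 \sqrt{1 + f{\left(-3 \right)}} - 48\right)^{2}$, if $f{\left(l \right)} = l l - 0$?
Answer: $15264 + 3456 \sqrt{10} \approx 26193.0$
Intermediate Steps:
$f{\left(l \right)} = l^{2}$ ($f{\left(l \right)} = l^{2} + 0 = l^{2}$)
$\left(- 36 \sqrt{1 + f{\left(-3 \right)}} - 48\right)^{2} = \left(- 36 \sqrt{1 + \left(-3\right)^{2}} - 48\right)^{2} = \left(- 36 \sqrt{1 + 9} - 48\right)^{2} = \left(- 36 \sqrt{10} - 48\right)^{2} = \left(-48 - 36 \sqrt{10}\right)^{2}$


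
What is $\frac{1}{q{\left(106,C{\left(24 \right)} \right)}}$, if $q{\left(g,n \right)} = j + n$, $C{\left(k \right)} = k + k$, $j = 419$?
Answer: $\frac{1}{467} \approx 0.0021413$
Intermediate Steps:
$C{\left(k \right)} = 2 k$
$q{\left(g,n \right)} = 419 + n$
$\frac{1}{q{\left(106,C{\left(24 \right)} \right)}} = \frac{1}{419 + 2 \cdot 24} = \frac{1}{419 + 48} = \frac{1}{467}$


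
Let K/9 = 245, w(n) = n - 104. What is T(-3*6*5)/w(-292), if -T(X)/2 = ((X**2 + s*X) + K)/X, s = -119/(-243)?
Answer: -55409/96228 ≈ -0.57581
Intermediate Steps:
w(n) = -104 + n
K = 2205 (K = 9*245 = 2205)
s = 119/243 (s = -119*(-1/243) = 119/243 ≈ 0.48971)
T(X) = -2*(2205 + X**2 + 119*X/243)/X (T(X) = -2*((X**2 + 119*X/243) + 2205)/X = -2*(2205 + X**2 + 119*X/243)/X)
T(-3*6*5)/w(-292) = (-238/243 - 4410/(-3*6*5) - 2*(-3*6)*5)/(-104 - 292) = (-238/243 - 4410/((-18*5)) - (-36)*5)/(-396) = (-238/243 - 4410/(-90) - 2*(-90))*(-1/396) = (-238/243 - 4410*(-1/90) + 180)*(-1/396) = (-238/243 + 49 + 180)*(-1/396) = (55409/243)*(-1/396) = -55409/96228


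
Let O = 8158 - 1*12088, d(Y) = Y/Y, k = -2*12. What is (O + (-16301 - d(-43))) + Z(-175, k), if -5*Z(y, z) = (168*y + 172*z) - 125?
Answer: -67507/5 ≈ -13501.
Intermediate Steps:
k = -24
Z(y, z) = 25 - 172*z/5 - 168*y/5 (Z(y, z) = -((168*y + 172*z) - 125)/5 = -(-125 + 168*y + 172*z)/5 = 25 - 172*z/5 - 168*y/5)
d(Y) = 1
O = -3930 (O = 8158 - 12088 = -3930)
(O + (-16301 - d(-43))) + Z(-175, k) = (-3930 + (-16301 - 1*1)) + (25 - 172/5*(-24) - 168/5*(-175)) = (-3930 + (-16301 - 1)) + (25 + 4128/5 + 5880) = (-3930 - 16302) + 33653/5 = -20232 + 33653/5 = -67507/5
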